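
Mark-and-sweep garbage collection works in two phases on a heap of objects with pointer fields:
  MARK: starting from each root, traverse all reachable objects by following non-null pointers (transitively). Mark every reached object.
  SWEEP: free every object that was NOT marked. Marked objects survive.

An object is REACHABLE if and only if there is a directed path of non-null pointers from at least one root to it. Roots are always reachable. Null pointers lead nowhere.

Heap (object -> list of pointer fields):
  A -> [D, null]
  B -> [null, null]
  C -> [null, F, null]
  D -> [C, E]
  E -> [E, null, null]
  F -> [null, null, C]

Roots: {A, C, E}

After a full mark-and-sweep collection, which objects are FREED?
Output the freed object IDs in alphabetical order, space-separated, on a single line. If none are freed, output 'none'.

Answer: B

Derivation:
Roots: A C E
Mark A: refs=D null, marked=A
Mark C: refs=null F null, marked=A C
Mark E: refs=E null null, marked=A C E
Mark D: refs=C E, marked=A C D E
Mark F: refs=null null C, marked=A C D E F
Unmarked (collected): B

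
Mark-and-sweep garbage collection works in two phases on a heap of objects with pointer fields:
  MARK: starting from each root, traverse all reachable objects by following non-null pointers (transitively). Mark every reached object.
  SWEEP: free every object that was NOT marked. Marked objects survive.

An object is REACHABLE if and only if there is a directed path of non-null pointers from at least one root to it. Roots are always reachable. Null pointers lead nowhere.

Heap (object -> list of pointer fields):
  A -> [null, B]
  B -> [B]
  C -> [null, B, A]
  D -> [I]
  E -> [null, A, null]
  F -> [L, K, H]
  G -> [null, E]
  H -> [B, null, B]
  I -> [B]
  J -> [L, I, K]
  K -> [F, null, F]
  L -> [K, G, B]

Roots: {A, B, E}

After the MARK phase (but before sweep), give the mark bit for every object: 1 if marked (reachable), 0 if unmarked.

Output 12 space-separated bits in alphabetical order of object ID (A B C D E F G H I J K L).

Roots: A B E
Mark A: refs=null B, marked=A
Mark B: refs=B, marked=A B
Mark E: refs=null A null, marked=A B E
Unmarked (collected): C D F G H I J K L

Answer: 1 1 0 0 1 0 0 0 0 0 0 0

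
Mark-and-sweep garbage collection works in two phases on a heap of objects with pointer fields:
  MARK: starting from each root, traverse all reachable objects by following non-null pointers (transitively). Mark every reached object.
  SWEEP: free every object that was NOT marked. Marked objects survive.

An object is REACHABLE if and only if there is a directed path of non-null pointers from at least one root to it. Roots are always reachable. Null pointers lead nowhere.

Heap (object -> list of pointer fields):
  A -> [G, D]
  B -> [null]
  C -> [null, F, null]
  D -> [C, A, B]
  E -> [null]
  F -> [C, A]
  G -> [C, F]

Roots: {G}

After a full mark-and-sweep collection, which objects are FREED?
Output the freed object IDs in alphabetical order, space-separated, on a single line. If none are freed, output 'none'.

Answer: E

Derivation:
Roots: G
Mark G: refs=C F, marked=G
Mark C: refs=null F null, marked=C G
Mark F: refs=C A, marked=C F G
Mark A: refs=G D, marked=A C F G
Mark D: refs=C A B, marked=A C D F G
Mark B: refs=null, marked=A B C D F G
Unmarked (collected): E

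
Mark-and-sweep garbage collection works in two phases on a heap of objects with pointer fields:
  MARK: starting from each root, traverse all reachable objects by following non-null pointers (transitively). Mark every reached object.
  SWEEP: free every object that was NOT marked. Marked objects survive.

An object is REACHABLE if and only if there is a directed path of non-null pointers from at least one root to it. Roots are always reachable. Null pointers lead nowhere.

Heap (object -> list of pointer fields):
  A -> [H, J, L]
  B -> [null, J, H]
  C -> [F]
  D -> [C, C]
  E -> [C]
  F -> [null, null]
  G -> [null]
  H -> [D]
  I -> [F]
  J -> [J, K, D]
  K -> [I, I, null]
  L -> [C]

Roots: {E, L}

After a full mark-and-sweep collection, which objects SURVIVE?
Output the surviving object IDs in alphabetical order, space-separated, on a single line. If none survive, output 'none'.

Answer: C E F L

Derivation:
Roots: E L
Mark E: refs=C, marked=E
Mark L: refs=C, marked=E L
Mark C: refs=F, marked=C E L
Mark F: refs=null null, marked=C E F L
Unmarked (collected): A B D G H I J K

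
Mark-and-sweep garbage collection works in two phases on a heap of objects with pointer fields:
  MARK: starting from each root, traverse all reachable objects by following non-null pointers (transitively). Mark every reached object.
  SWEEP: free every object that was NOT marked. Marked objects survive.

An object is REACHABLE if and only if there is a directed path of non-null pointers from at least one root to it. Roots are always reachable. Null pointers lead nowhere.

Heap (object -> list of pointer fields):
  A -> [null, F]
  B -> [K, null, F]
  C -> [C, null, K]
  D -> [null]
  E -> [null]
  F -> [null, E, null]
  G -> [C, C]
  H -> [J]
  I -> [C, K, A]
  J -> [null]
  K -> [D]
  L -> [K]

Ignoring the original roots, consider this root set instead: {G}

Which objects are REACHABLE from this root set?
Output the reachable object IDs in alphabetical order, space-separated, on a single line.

Roots: G
Mark G: refs=C C, marked=G
Mark C: refs=C null K, marked=C G
Mark K: refs=D, marked=C G K
Mark D: refs=null, marked=C D G K
Unmarked (collected): A B E F H I J L

Answer: C D G K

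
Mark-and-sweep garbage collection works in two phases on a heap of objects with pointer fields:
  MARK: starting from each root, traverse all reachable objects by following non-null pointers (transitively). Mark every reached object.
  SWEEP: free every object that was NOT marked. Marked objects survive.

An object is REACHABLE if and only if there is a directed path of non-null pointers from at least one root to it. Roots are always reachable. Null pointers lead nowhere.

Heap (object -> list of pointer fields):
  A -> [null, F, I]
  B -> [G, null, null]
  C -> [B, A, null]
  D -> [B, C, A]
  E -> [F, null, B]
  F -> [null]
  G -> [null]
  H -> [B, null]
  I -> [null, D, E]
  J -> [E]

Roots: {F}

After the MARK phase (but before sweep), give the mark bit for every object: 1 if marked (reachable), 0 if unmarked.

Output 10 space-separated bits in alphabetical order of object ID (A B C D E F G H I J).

Roots: F
Mark F: refs=null, marked=F
Unmarked (collected): A B C D E G H I J

Answer: 0 0 0 0 0 1 0 0 0 0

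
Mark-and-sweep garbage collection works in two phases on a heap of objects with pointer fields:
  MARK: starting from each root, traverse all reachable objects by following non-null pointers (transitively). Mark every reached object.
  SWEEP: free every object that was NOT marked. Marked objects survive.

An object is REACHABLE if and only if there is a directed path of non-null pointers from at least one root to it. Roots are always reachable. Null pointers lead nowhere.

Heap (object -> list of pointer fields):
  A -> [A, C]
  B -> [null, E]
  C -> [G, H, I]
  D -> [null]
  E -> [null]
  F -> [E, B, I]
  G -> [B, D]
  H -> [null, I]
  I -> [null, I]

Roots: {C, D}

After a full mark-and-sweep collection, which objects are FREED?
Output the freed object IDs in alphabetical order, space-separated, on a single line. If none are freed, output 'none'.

Roots: C D
Mark C: refs=G H I, marked=C
Mark D: refs=null, marked=C D
Mark G: refs=B D, marked=C D G
Mark H: refs=null I, marked=C D G H
Mark I: refs=null I, marked=C D G H I
Mark B: refs=null E, marked=B C D G H I
Mark E: refs=null, marked=B C D E G H I
Unmarked (collected): A F

Answer: A F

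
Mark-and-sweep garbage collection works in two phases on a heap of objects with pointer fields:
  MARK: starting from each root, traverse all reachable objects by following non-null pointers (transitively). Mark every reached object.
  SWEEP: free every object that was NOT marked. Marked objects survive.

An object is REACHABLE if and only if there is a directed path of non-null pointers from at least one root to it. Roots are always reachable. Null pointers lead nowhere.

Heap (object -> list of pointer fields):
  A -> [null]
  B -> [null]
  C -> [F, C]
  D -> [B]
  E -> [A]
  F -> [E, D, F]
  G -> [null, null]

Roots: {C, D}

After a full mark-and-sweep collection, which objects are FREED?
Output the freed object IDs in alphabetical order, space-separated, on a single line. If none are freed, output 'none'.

Roots: C D
Mark C: refs=F C, marked=C
Mark D: refs=B, marked=C D
Mark F: refs=E D F, marked=C D F
Mark B: refs=null, marked=B C D F
Mark E: refs=A, marked=B C D E F
Mark A: refs=null, marked=A B C D E F
Unmarked (collected): G

Answer: G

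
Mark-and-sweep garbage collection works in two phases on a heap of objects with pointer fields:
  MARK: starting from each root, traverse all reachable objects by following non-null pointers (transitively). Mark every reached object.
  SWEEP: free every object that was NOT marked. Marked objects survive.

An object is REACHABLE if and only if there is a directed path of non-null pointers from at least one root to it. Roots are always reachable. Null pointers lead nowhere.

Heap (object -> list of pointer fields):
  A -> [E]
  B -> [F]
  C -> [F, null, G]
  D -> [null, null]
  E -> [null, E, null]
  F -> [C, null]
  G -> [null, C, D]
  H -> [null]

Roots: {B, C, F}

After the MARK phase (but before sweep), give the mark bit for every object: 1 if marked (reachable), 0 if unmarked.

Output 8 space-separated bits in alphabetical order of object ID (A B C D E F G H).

Roots: B C F
Mark B: refs=F, marked=B
Mark C: refs=F null G, marked=B C
Mark F: refs=C null, marked=B C F
Mark G: refs=null C D, marked=B C F G
Mark D: refs=null null, marked=B C D F G
Unmarked (collected): A E H

Answer: 0 1 1 1 0 1 1 0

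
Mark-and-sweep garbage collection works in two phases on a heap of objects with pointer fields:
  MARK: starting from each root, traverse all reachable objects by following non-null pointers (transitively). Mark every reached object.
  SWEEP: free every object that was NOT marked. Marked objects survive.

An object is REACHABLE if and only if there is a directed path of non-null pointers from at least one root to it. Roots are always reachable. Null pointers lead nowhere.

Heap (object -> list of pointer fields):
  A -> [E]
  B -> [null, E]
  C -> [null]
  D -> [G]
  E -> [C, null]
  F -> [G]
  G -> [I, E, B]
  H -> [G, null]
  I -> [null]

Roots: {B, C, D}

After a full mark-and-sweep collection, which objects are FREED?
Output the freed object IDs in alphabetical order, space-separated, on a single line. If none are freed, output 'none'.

Roots: B C D
Mark B: refs=null E, marked=B
Mark C: refs=null, marked=B C
Mark D: refs=G, marked=B C D
Mark E: refs=C null, marked=B C D E
Mark G: refs=I E B, marked=B C D E G
Mark I: refs=null, marked=B C D E G I
Unmarked (collected): A F H

Answer: A F H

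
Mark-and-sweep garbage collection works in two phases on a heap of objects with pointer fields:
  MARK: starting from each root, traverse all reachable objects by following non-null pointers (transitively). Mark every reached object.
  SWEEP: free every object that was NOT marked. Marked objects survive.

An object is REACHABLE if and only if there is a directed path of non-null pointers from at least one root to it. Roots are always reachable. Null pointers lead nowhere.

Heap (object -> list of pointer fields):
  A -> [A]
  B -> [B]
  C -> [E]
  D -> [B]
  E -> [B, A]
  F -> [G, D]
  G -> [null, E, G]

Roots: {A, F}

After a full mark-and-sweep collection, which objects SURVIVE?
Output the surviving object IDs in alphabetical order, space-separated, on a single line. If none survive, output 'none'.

Roots: A F
Mark A: refs=A, marked=A
Mark F: refs=G D, marked=A F
Mark G: refs=null E G, marked=A F G
Mark D: refs=B, marked=A D F G
Mark E: refs=B A, marked=A D E F G
Mark B: refs=B, marked=A B D E F G
Unmarked (collected): C

Answer: A B D E F G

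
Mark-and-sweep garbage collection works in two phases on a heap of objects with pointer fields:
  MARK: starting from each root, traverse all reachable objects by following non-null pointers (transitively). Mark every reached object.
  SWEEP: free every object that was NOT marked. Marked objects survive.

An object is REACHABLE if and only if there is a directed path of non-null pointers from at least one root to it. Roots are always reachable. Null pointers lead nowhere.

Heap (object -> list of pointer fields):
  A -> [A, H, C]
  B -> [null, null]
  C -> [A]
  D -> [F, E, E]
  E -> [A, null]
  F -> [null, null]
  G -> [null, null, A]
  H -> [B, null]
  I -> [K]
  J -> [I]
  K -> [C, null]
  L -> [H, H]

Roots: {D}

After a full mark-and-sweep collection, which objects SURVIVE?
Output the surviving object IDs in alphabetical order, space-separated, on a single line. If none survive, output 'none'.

Answer: A B C D E F H

Derivation:
Roots: D
Mark D: refs=F E E, marked=D
Mark F: refs=null null, marked=D F
Mark E: refs=A null, marked=D E F
Mark A: refs=A H C, marked=A D E F
Mark H: refs=B null, marked=A D E F H
Mark C: refs=A, marked=A C D E F H
Mark B: refs=null null, marked=A B C D E F H
Unmarked (collected): G I J K L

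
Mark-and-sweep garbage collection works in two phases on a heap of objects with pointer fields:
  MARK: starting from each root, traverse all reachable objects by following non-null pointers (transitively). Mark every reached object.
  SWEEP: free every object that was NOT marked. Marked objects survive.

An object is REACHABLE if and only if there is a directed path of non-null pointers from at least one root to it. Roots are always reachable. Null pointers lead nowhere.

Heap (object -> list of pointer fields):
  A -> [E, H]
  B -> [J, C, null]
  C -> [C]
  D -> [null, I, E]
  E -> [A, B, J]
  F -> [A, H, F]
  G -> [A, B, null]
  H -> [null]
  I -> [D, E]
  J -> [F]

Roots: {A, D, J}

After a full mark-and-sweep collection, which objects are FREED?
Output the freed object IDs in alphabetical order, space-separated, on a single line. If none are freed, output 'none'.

Roots: A D J
Mark A: refs=E H, marked=A
Mark D: refs=null I E, marked=A D
Mark J: refs=F, marked=A D J
Mark E: refs=A B J, marked=A D E J
Mark H: refs=null, marked=A D E H J
Mark I: refs=D E, marked=A D E H I J
Mark F: refs=A H F, marked=A D E F H I J
Mark B: refs=J C null, marked=A B D E F H I J
Mark C: refs=C, marked=A B C D E F H I J
Unmarked (collected): G

Answer: G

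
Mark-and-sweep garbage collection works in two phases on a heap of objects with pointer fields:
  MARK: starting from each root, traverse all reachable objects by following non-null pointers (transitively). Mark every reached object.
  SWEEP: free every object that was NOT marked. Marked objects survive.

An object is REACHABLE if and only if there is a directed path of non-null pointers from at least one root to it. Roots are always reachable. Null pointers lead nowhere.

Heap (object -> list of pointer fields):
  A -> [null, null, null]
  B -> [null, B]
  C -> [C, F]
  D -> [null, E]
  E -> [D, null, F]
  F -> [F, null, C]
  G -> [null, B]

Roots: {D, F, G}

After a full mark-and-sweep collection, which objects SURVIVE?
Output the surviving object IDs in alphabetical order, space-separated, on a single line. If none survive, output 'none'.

Roots: D F G
Mark D: refs=null E, marked=D
Mark F: refs=F null C, marked=D F
Mark G: refs=null B, marked=D F G
Mark E: refs=D null F, marked=D E F G
Mark C: refs=C F, marked=C D E F G
Mark B: refs=null B, marked=B C D E F G
Unmarked (collected): A

Answer: B C D E F G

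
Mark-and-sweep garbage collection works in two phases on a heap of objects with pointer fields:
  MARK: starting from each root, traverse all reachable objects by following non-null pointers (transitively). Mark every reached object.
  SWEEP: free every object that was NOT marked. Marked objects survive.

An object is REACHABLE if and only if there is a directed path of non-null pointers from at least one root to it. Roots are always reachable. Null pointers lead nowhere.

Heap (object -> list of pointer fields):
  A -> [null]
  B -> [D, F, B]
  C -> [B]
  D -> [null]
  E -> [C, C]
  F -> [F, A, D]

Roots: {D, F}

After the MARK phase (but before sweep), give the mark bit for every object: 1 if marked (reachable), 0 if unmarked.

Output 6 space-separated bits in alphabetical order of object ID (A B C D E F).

Answer: 1 0 0 1 0 1

Derivation:
Roots: D F
Mark D: refs=null, marked=D
Mark F: refs=F A D, marked=D F
Mark A: refs=null, marked=A D F
Unmarked (collected): B C E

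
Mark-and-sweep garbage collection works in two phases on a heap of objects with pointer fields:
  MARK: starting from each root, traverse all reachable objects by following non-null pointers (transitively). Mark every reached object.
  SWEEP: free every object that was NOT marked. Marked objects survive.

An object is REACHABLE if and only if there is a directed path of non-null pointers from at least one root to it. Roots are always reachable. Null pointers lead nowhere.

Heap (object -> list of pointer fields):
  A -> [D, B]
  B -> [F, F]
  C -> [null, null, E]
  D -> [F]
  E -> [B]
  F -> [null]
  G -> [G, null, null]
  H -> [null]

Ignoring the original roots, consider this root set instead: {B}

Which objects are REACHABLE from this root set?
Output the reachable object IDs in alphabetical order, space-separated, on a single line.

Answer: B F

Derivation:
Roots: B
Mark B: refs=F F, marked=B
Mark F: refs=null, marked=B F
Unmarked (collected): A C D E G H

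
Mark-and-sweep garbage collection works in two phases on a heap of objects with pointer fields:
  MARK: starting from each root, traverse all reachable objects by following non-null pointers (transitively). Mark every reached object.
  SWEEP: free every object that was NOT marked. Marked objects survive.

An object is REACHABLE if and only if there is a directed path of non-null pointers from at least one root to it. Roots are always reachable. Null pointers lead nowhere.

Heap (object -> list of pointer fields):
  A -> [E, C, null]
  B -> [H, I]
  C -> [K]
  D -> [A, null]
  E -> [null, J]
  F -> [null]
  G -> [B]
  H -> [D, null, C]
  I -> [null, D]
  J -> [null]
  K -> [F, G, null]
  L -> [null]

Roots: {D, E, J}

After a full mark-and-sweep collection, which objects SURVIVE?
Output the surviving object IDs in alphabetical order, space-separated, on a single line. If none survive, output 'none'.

Roots: D E J
Mark D: refs=A null, marked=D
Mark E: refs=null J, marked=D E
Mark J: refs=null, marked=D E J
Mark A: refs=E C null, marked=A D E J
Mark C: refs=K, marked=A C D E J
Mark K: refs=F G null, marked=A C D E J K
Mark F: refs=null, marked=A C D E F J K
Mark G: refs=B, marked=A C D E F G J K
Mark B: refs=H I, marked=A B C D E F G J K
Mark H: refs=D null C, marked=A B C D E F G H J K
Mark I: refs=null D, marked=A B C D E F G H I J K
Unmarked (collected): L

Answer: A B C D E F G H I J K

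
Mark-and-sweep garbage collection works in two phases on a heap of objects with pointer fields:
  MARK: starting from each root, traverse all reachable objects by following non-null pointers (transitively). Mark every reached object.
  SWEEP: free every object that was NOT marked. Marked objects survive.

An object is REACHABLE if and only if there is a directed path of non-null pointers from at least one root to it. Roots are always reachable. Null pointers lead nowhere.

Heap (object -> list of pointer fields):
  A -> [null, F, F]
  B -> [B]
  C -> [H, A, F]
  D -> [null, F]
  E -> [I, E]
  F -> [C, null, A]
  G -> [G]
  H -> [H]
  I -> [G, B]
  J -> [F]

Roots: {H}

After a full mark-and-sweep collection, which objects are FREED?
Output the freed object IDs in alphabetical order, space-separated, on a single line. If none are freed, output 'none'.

Roots: H
Mark H: refs=H, marked=H
Unmarked (collected): A B C D E F G I J

Answer: A B C D E F G I J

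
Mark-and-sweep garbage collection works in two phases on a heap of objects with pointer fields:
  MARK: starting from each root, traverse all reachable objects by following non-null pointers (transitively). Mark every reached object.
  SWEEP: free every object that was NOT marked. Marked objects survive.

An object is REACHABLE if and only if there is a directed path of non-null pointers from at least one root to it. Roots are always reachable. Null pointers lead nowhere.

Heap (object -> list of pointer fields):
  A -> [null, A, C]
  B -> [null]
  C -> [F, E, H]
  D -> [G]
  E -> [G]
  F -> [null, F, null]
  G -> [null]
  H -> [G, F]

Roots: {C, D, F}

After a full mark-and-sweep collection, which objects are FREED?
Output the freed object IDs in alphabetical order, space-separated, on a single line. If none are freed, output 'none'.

Answer: A B

Derivation:
Roots: C D F
Mark C: refs=F E H, marked=C
Mark D: refs=G, marked=C D
Mark F: refs=null F null, marked=C D F
Mark E: refs=G, marked=C D E F
Mark H: refs=G F, marked=C D E F H
Mark G: refs=null, marked=C D E F G H
Unmarked (collected): A B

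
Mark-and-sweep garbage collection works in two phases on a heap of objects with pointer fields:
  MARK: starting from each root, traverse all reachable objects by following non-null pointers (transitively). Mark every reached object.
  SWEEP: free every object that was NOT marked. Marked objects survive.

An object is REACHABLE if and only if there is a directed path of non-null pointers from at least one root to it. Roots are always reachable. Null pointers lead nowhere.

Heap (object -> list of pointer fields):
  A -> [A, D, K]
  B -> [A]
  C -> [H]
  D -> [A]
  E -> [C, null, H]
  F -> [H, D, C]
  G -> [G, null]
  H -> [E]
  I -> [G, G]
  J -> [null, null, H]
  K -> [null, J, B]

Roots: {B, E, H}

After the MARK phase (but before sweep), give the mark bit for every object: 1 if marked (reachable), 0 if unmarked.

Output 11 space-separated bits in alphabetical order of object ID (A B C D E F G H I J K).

Answer: 1 1 1 1 1 0 0 1 0 1 1

Derivation:
Roots: B E H
Mark B: refs=A, marked=B
Mark E: refs=C null H, marked=B E
Mark H: refs=E, marked=B E H
Mark A: refs=A D K, marked=A B E H
Mark C: refs=H, marked=A B C E H
Mark D: refs=A, marked=A B C D E H
Mark K: refs=null J B, marked=A B C D E H K
Mark J: refs=null null H, marked=A B C D E H J K
Unmarked (collected): F G I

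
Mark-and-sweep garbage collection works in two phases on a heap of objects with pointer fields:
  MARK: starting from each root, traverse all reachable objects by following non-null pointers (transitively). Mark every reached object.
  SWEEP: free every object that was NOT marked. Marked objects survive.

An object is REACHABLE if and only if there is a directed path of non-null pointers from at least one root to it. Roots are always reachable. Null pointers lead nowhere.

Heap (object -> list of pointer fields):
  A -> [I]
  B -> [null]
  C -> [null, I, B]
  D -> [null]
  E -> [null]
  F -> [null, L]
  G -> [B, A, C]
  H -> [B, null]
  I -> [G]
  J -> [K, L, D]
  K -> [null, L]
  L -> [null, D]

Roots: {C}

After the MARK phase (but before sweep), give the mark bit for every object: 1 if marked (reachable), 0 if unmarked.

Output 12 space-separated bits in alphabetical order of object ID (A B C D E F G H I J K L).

Answer: 1 1 1 0 0 0 1 0 1 0 0 0

Derivation:
Roots: C
Mark C: refs=null I B, marked=C
Mark I: refs=G, marked=C I
Mark B: refs=null, marked=B C I
Mark G: refs=B A C, marked=B C G I
Mark A: refs=I, marked=A B C G I
Unmarked (collected): D E F H J K L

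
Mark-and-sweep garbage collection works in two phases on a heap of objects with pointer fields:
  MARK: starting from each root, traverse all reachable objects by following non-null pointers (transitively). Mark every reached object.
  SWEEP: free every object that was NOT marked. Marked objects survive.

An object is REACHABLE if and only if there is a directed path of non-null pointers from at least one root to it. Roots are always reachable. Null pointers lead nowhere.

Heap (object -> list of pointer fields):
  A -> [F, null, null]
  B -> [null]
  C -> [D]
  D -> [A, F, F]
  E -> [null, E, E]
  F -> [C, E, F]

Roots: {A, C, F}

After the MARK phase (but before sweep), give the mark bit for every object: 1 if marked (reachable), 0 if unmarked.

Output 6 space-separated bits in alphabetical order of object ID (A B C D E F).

Answer: 1 0 1 1 1 1

Derivation:
Roots: A C F
Mark A: refs=F null null, marked=A
Mark C: refs=D, marked=A C
Mark F: refs=C E F, marked=A C F
Mark D: refs=A F F, marked=A C D F
Mark E: refs=null E E, marked=A C D E F
Unmarked (collected): B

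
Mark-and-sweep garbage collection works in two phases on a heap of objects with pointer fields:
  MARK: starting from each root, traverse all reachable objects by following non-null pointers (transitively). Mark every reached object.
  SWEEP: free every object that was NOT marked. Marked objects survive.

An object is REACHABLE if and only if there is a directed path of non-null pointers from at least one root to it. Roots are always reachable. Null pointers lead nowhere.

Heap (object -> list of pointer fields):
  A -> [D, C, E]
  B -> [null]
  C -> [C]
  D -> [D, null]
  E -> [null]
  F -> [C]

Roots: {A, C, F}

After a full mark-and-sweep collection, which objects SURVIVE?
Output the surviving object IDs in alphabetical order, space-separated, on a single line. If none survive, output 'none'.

Roots: A C F
Mark A: refs=D C E, marked=A
Mark C: refs=C, marked=A C
Mark F: refs=C, marked=A C F
Mark D: refs=D null, marked=A C D F
Mark E: refs=null, marked=A C D E F
Unmarked (collected): B

Answer: A C D E F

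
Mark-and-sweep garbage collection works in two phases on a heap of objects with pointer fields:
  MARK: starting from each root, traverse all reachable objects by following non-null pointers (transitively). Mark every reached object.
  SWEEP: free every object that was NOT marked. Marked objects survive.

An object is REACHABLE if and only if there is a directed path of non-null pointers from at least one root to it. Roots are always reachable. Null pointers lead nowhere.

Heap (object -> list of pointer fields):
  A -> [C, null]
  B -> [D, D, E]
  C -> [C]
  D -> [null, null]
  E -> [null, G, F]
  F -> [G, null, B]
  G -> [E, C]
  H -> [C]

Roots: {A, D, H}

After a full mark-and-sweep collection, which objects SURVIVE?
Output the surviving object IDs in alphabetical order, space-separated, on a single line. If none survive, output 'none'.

Answer: A C D H

Derivation:
Roots: A D H
Mark A: refs=C null, marked=A
Mark D: refs=null null, marked=A D
Mark H: refs=C, marked=A D H
Mark C: refs=C, marked=A C D H
Unmarked (collected): B E F G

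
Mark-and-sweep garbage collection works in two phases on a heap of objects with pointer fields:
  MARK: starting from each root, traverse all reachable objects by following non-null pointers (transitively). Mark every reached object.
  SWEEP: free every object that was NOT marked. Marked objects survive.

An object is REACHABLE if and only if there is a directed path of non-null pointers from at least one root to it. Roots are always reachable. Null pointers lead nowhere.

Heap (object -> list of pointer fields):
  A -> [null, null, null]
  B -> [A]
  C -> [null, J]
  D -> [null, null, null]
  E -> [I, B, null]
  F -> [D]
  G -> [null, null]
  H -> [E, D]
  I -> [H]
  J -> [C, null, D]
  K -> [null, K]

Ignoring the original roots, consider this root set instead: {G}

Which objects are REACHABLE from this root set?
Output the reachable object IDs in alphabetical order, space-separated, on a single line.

Answer: G

Derivation:
Roots: G
Mark G: refs=null null, marked=G
Unmarked (collected): A B C D E F H I J K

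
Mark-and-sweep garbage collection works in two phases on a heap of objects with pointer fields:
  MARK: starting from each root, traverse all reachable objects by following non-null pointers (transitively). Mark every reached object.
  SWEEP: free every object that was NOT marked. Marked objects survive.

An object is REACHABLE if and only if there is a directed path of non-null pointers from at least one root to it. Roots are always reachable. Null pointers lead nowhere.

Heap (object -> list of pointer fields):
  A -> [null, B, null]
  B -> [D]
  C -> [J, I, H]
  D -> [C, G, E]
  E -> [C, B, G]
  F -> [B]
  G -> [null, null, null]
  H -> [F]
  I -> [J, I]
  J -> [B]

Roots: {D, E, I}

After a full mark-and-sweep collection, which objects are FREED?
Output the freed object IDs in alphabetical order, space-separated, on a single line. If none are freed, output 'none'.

Answer: A

Derivation:
Roots: D E I
Mark D: refs=C G E, marked=D
Mark E: refs=C B G, marked=D E
Mark I: refs=J I, marked=D E I
Mark C: refs=J I H, marked=C D E I
Mark G: refs=null null null, marked=C D E G I
Mark B: refs=D, marked=B C D E G I
Mark J: refs=B, marked=B C D E G I J
Mark H: refs=F, marked=B C D E G H I J
Mark F: refs=B, marked=B C D E F G H I J
Unmarked (collected): A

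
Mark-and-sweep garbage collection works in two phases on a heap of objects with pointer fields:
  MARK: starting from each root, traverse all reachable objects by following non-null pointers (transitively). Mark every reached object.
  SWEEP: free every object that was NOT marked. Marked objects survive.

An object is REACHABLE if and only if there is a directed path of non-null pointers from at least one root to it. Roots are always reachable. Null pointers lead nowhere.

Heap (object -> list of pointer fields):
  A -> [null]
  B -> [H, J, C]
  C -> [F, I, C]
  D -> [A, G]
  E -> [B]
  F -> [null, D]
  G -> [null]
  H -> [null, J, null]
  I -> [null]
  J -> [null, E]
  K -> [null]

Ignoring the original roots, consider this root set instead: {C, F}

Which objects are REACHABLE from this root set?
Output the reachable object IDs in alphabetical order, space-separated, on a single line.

Answer: A C D F G I

Derivation:
Roots: C F
Mark C: refs=F I C, marked=C
Mark F: refs=null D, marked=C F
Mark I: refs=null, marked=C F I
Mark D: refs=A G, marked=C D F I
Mark A: refs=null, marked=A C D F I
Mark G: refs=null, marked=A C D F G I
Unmarked (collected): B E H J K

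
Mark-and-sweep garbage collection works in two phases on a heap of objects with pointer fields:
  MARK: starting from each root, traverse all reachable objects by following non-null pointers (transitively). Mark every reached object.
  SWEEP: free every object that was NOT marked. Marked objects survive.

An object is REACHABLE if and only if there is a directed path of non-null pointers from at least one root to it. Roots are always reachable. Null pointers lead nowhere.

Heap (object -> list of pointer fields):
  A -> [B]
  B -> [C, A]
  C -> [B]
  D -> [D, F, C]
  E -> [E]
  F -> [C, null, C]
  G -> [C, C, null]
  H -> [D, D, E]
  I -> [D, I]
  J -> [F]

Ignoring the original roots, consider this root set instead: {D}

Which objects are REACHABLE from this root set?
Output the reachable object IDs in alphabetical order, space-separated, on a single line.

Answer: A B C D F

Derivation:
Roots: D
Mark D: refs=D F C, marked=D
Mark F: refs=C null C, marked=D F
Mark C: refs=B, marked=C D F
Mark B: refs=C A, marked=B C D F
Mark A: refs=B, marked=A B C D F
Unmarked (collected): E G H I J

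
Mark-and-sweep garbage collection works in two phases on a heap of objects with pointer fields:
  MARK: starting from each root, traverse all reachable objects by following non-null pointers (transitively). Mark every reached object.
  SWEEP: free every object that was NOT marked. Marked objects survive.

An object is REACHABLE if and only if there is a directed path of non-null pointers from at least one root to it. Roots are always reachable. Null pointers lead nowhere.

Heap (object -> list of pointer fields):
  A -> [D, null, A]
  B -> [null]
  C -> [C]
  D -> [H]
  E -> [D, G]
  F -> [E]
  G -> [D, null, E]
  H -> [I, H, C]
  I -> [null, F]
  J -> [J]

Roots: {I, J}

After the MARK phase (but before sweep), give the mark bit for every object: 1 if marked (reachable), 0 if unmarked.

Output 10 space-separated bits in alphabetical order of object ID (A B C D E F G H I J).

Roots: I J
Mark I: refs=null F, marked=I
Mark J: refs=J, marked=I J
Mark F: refs=E, marked=F I J
Mark E: refs=D G, marked=E F I J
Mark D: refs=H, marked=D E F I J
Mark G: refs=D null E, marked=D E F G I J
Mark H: refs=I H C, marked=D E F G H I J
Mark C: refs=C, marked=C D E F G H I J
Unmarked (collected): A B

Answer: 0 0 1 1 1 1 1 1 1 1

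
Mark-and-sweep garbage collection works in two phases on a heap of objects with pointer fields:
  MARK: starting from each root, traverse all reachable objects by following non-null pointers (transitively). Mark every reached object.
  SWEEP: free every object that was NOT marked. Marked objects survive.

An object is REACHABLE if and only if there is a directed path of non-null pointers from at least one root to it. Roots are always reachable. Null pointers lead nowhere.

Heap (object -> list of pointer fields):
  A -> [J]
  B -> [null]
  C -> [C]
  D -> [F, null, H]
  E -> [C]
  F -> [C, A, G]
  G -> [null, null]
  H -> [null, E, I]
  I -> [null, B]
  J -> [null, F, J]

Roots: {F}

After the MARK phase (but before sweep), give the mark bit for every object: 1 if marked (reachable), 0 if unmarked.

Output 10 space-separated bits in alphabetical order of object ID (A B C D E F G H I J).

Roots: F
Mark F: refs=C A G, marked=F
Mark C: refs=C, marked=C F
Mark A: refs=J, marked=A C F
Mark G: refs=null null, marked=A C F G
Mark J: refs=null F J, marked=A C F G J
Unmarked (collected): B D E H I

Answer: 1 0 1 0 0 1 1 0 0 1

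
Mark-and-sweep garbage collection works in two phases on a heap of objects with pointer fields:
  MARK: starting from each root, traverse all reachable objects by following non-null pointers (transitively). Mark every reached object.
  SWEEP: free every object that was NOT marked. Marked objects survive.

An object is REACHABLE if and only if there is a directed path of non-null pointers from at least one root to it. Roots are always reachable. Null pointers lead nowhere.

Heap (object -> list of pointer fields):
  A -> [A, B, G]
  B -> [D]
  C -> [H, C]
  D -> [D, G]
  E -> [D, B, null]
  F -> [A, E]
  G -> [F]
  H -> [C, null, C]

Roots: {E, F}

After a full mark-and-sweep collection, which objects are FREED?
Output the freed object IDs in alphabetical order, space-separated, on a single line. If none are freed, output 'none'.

Answer: C H

Derivation:
Roots: E F
Mark E: refs=D B null, marked=E
Mark F: refs=A E, marked=E F
Mark D: refs=D G, marked=D E F
Mark B: refs=D, marked=B D E F
Mark A: refs=A B G, marked=A B D E F
Mark G: refs=F, marked=A B D E F G
Unmarked (collected): C H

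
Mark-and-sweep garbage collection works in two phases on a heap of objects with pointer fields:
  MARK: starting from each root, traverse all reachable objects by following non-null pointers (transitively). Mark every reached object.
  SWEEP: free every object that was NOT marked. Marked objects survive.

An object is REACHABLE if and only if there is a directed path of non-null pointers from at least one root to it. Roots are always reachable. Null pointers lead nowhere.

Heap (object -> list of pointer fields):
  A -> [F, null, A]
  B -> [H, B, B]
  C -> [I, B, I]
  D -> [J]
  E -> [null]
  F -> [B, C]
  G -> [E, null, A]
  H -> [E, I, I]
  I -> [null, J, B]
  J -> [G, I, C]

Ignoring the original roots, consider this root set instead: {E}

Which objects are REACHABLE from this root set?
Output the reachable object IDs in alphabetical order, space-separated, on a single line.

Answer: E

Derivation:
Roots: E
Mark E: refs=null, marked=E
Unmarked (collected): A B C D F G H I J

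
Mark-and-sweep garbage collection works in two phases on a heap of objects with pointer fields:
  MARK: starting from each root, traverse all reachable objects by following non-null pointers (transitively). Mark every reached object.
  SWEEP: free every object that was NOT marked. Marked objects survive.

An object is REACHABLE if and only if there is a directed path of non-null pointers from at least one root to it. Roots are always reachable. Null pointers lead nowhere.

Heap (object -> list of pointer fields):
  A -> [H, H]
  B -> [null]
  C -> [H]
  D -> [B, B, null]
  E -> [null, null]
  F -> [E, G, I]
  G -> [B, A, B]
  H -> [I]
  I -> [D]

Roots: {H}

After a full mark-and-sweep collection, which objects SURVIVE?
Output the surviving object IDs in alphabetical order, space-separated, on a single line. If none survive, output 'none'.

Roots: H
Mark H: refs=I, marked=H
Mark I: refs=D, marked=H I
Mark D: refs=B B null, marked=D H I
Mark B: refs=null, marked=B D H I
Unmarked (collected): A C E F G

Answer: B D H I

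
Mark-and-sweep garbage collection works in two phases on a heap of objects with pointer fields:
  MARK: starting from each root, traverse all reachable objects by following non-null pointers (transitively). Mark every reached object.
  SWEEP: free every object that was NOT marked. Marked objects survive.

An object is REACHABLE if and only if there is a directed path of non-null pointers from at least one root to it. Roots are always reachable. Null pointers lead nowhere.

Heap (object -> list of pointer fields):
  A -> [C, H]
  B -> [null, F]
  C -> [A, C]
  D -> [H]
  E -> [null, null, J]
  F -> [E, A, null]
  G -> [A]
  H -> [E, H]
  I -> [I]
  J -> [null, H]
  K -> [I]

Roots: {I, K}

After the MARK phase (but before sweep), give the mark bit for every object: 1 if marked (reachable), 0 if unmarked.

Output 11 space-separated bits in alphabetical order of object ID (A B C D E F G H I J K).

Roots: I K
Mark I: refs=I, marked=I
Mark K: refs=I, marked=I K
Unmarked (collected): A B C D E F G H J

Answer: 0 0 0 0 0 0 0 0 1 0 1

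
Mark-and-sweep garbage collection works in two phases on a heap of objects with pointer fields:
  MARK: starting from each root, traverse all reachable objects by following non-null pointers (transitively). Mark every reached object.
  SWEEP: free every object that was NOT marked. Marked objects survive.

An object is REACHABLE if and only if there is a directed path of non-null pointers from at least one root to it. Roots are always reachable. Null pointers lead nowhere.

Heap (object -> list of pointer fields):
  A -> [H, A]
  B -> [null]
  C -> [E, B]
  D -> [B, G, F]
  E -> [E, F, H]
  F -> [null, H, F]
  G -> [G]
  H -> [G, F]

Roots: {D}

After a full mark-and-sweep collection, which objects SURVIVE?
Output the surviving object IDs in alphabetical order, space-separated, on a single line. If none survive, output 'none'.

Roots: D
Mark D: refs=B G F, marked=D
Mark B: refs=null, marked=B D
Mark G: refs=G, marked=B D G
Mark F: refs=null H F, marked=B D F G
Mark H: refs=G F, marked=B D F G H
Unmarked (collected): A C E

Answer: B D F G H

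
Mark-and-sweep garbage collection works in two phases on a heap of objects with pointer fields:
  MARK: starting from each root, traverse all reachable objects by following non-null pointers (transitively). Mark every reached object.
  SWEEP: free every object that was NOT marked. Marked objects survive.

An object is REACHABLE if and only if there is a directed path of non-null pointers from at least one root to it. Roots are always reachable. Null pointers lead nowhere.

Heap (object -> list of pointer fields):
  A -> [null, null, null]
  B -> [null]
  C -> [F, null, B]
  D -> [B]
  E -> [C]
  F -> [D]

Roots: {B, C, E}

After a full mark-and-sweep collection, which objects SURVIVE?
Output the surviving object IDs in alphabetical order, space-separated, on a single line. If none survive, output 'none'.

Roots: B C E
Mark B: refs=null, marked=B
Mark C: refs=F null B, marked=B C
Mark E: refs=C, marked=B C E
Mark F: refs=D, marked=B C E F
Mark D: refs=B, marked=B C D E F
Unmarked (collected): A

Answer: B C D E F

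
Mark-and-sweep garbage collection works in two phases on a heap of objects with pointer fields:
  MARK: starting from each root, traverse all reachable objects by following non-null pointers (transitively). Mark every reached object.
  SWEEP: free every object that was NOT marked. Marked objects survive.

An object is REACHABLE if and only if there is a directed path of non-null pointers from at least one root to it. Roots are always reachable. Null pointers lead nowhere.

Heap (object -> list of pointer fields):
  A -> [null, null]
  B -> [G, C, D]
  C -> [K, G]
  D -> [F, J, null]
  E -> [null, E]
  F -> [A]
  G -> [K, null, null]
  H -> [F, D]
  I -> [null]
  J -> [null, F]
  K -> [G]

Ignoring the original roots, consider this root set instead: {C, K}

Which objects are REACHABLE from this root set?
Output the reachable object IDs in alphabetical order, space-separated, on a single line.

Roots: C K
Mark C: refs=K G, marked=C
Mark K: refs=G, marked=C K
Mark G: refs=K null null, marked=C G K
Unmarked (collected): A B D E F H I J

Answer: C G K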